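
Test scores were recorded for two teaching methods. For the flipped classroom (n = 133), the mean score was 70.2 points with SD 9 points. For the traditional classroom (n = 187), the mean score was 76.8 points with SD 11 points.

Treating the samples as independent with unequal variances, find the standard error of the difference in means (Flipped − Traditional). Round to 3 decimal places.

Per-group SEs: s₁/√n₁ = 9/√133 = 0.7804, s₂/√n₂ = 11/√187 = 0.8044.
Unpooled SE of the difference: √(0.60902416 + 0.64705936) = 1.1208.

1.121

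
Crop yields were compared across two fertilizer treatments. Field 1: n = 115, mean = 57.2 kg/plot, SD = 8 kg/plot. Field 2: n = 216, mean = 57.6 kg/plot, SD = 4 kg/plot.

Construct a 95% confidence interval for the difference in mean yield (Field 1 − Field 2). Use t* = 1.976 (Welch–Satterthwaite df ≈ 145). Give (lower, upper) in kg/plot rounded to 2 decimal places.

(-1.97, 1.17)

SE₁ = s₁/√n₁ = 8/√115 = 0.7460; SE₂ = 4/√216 = 0.2722.
Independent samples, unequal variances: SE_diff = √(SE₁² + SE₂²) = √(0.556516 + 0.07409284) = 0.7941.
t* = 1.976, so margin of error = 1.976 × 0.7941 = 1.5691.
Difference in means = 57.2 − 57.6 = -0.4000.
-0.4000 ± 1.5691 → (-1.97, 1.17).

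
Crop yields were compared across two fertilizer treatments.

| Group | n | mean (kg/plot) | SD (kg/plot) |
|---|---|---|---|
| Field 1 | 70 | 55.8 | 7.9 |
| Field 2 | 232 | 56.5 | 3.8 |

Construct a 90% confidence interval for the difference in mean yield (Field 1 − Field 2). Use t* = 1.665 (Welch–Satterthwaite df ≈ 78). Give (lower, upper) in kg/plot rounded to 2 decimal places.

(-2.33, 0.93)

Standard errors of each mean: 7.9/√70 = 0.9442 and 3.8/√232 = 0.2495.
SE(x̄₁ − x̄₂) = √(0.9442² + 0.2495²) = 0.9766 for independent samples with unequal variances.
With t* = 1.665, the margin is 1.665 × 0.9766 = 1.6260.
x̄₁ − x̄₂ = 55.8 − 56.5 = -0.7000; the interval is -0.7000 ± 1.6260 = (-2.33, 0.93).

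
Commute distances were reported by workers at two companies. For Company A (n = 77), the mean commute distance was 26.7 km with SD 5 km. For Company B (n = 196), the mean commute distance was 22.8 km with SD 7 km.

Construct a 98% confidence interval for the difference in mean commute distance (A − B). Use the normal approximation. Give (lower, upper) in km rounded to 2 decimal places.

(2.14, 5.66)

Standard errors of each mean: 5/√77 = 0.5698 and 7/√196 = 0.5000.
SE(x̄₁ − x̄₂) = √(0.5698² + 0.5000²) = 0.7581 for independent samples with unequal variances.
With z* = 2.326, the margin is 2.326 × 0.7581 = 1.7633.
x̄₁ − x̄₂ = 26.7 − 22.8 = 3.9000; the interval is 3.9000 ± 1.7633 = (2.14, 5.66).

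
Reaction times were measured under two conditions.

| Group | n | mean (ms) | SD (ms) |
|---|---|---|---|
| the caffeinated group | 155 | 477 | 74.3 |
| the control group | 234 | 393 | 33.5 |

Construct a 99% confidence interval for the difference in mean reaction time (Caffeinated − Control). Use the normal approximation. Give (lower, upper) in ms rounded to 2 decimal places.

Standard errors of each mean: 74.3/√155 = 5.9679 and 33.5/√234 = 2.1900.
SE(x̄₁ − x̄₂) = √(5.9679² + 2.1900²) = 6.3570 for independent samples with unequal variances.
With z* = 2.576, the margin is 2.576 × 6.3570 = 16.3756.
x̄₁ − x̄₂ = 477 − 393 = 84.0000; the interval is 84.0000 ± 16.3756 = (67.62, 100.38).

(67.62, 100.38)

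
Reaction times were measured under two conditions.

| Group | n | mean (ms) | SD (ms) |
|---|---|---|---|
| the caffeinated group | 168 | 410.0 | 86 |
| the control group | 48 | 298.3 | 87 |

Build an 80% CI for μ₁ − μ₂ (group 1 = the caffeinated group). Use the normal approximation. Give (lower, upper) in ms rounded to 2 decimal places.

SE₁ = s₁/√n₁ = 86/√168 = 6.6350; SE₂ = 87/√48 = 12.5574.
Independent samples, unequal variances: SE_diff = √(SE₁² + SE₂²) = √(44.023225 + 157.68829476) = 14.2025.
z* = 1.282, so margin of error = 1.282 × 14.2025 = 18.2076.
Difference in means = 410.0 − 298.3 = 111.7000.
111.7000 ± 18.2076 → (93.49, 129.91).

(93.49, 129.91)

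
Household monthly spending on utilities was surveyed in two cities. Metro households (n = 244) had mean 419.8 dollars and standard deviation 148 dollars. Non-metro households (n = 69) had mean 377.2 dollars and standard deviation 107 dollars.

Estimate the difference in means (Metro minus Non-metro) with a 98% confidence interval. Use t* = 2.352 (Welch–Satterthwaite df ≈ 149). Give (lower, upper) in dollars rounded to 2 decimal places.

Standard errors of each mean: 148/√244 = 9.4747 and 107/√69 = 12.8813.
SE(x̄₁ − x̄₂) = √(9.4747² + 12.8813²) = 15.9906 for independent samples with unequal variances.
With t* = 2.352, the margin is 2.352 × 15.9906 = 37.6099.
x̄₁ − x̄₂ = 419.8 − 377.2 = 42.6000; the interval is 42.6000 ± 37.6099 = (4.99, 80.21).

(4.99, 80.21)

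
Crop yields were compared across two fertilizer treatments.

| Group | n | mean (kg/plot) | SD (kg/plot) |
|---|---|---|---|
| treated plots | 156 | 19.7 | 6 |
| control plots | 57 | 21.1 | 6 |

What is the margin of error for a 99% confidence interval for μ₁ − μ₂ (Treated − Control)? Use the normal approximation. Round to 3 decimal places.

SE₁ = s₁/√n₁ = 6/√156 = 0.4804; SE₂ = 6/√57 = 0.7947.
Independent samples, unequal variances: SE_diff = √(SE₁² + SE₂²) = √(0.23078416 + 0.63154809) = 0.9286.
z* = 2.576, so margin of error = 2.576 × 0.9286 = 2.3921.

2.392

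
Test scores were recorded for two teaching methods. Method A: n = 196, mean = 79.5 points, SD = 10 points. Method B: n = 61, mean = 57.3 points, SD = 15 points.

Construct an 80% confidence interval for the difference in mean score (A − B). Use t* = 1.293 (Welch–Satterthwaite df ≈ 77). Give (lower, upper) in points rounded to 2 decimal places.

Standard errors of each mean: 10/√196 = 0.7143 and 15/√61 = 1.9206.
SE(x̄₁ − x̄₂) = √(0.7143² + 1.9206²) = 2.0491 for independent samples with unequal variances.
With t* = 1.293, the margin is 1.293 × 2.0491 = 2.6495.
x̄₁ − x̄₂ = 79.5 − 57.3 = 22.2000; the interval is 22.2000 ± 2.6495 = (19.55, 24.85).

(19.55, 24.85)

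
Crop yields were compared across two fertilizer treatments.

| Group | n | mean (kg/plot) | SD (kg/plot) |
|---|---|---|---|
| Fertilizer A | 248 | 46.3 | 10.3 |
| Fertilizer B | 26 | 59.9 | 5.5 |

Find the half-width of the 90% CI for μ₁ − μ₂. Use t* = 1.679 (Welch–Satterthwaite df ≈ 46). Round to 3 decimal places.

2.118

Standard errors of each mean: 10.3/√248 = 0.6541 and 5.5/√26 = 1.0786.
SE(x̄₁ − x̄₂) = √(0.6541² + 1.0786²) = 1.2614 for independent samples with unequal variances.
With t* = 1.679, the margin is 1.679 × 1.2614 = 2.1179.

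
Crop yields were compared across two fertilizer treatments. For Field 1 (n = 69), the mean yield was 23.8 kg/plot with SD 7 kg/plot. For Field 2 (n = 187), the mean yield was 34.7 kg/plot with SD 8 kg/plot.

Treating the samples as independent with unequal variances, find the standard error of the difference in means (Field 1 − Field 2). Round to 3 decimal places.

1.026

SE₁ = s₁/√n₁ = 7/√69 = 0.8427; SE₂ = 8/√187 = 0.5850.
Independent samples, unequal variances: SE_diff = √(SE₁² + SE₂²) = √(0.71014329 + 0.342225) = 1.0259.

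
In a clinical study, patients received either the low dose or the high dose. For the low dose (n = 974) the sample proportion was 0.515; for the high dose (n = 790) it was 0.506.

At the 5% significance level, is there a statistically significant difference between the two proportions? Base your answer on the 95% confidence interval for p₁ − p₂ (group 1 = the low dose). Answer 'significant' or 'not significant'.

not significant

The two standard errors are √(0.5150×0.4850/974) = 0.01601 and √(0.5060×0.4940/790) = 0.01779.
Because the samples are independent, SE_diff = √(0.01601² + 0.01779²) = 0.02393.
Using z* = 1.960 for 95%, ME = 1.960 × 0.02393 = 0.04690.
p̂₁ − p̂₂ = 0.0090; interval 0.0090 ± 0.04690 gives (-0.03790, 0.05590).
The interval (-0.03790, 0.05590) contains 0, so the difference is not significant.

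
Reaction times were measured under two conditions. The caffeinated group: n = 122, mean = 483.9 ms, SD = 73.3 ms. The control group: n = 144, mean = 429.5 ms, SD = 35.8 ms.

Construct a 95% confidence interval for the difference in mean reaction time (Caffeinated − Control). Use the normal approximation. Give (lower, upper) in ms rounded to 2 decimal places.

SE₁ = s₁/√n₁ = 73.3/√122 = 6.6363; SE₂ = 35.8/√144 = 2.9833.
Independent samples, unequal variances: SE_diff = √(SE₁² + SE₂²) = √(44.04047769 + 8.90007889) = 7.2760.
z* = 1.960, so margin of error = 1.960 × 7.2760 = 14.2610.
Difference in means = 483.9 − 429.5 = 54.4000.
54.4000 ± 14.2610 → (40.14, 68.66).

(40.14, 68.66)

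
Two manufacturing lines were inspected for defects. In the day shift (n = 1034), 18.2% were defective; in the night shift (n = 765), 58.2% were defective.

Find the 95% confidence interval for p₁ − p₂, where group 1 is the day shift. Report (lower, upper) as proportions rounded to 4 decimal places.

(-0.4421, -0.3579)

The two standard errors are √(0.1820×0.8180/1034) = 0.01200 and √(0.5820×0.4180/765) = 0.01783.
Because the samples are independent, SE_diff = √(0.01200² + 0.01783²) = 0.02149.
Using z* = 1.960 for 95%, ME = 1.960 × 0.02149 = 0.04212.
p̂₁ − p̂₂ = -0.4000; interval -0.4000 ± 0.04212 gives (-0.4421, -0.3579).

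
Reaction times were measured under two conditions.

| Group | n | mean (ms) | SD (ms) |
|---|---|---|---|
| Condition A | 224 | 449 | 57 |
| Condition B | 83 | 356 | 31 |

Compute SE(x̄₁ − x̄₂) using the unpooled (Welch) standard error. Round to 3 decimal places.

Per-group SEs: s₁/√n₁ = 57/√224 = 3.8085, s₂/√n₂ = 31/√83 = 3.4027.
Unpooled SE of the difference: √(14.50467225 + 11.57836729) = 5.1072.

5.107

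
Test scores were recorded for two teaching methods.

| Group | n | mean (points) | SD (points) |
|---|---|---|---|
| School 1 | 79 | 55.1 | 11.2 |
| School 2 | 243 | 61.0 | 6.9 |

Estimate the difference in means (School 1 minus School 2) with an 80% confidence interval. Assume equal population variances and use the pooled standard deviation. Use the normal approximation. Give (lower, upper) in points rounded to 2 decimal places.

(-7.25, -4.55)

s_p = √[((n₁−1)s₁² + (n₂−1)s₂²)/(n₁+n₂−2)] = √[(78·11.2² + 242·6.9²)/320] = 8.1597.
SE = 8.1597·√(1/79 + 1/243) = 1.0568.
With z* = 1.282, margin = 1.282 × 1.0568 = 1.3548.
x̄₁ − x̄₂ = 55.1 − 61.0 = -5.9000; interval -5.9000 ± 1.3548 = (-7.25, -4.55).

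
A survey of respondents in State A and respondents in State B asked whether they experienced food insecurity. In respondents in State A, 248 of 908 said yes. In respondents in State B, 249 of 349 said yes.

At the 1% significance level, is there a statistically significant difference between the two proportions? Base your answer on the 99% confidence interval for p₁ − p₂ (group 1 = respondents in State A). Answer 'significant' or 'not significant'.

significant

p̂₁ = 248/908 = 0.2731 and p̂₂ = 249/349 = 0.7135.
SE₁ = √(p̂₁(1−p̂₁)/n₁) = √(0.2731·0.7269/908) = 0.01479; SE₂ = √(0.7135·0.2865/349) = 0.02420.
Independent samples: SE of the difference = √(SE₁² + SE₂²) = √(0.0002187441 + 0.00058564) = 0.02836.
z* for 99% confidence is 2.576, so the margin of error is 2.576 × 0.02836 = 0.07306.
Point estimate p̂₁ − p̂₂ = 0.2731 − 0.7135 = -0.4404.
-0.4404 ± 0.07306 → (-0.51346, -0.36734).
The interval (-0.51346, -0.36734) does not contain 0, so the difference is significant.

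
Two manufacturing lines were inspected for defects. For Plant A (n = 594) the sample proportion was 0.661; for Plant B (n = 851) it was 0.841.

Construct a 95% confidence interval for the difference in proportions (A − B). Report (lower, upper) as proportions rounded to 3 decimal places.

(-0.225, -0.135)

SE₁ = √(p̂₁(1−p̂₁)/n₁) = √(0.6610·0.3390/594) = 0.01942; SE₂ = √(0.8410·0.1590/851) = 0.01254.
Independent samples: SE of the difference = √(SE₁² + SE₂²) = √(0.0003771364 + 0.0001572516) = 0.02312.
z* for 95% confidence is 1.960, so the margin of error is 1.960 × 0.02312 = 0.04532.
Point estimate p̂₁ − p̂₂ = 0.6610 − 0.8410 = -0.1800.
-0.1800 ± 0.04532 → (-0.225, -0.135).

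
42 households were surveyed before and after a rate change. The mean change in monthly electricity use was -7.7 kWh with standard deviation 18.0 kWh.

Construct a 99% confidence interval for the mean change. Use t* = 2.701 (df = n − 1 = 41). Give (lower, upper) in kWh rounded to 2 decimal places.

(-15.20, -0.20)

This is a matched-pairs design, so SE = s_d/√n = 18.0/√42 = 2.7775.
Margin = 2.701 × 2.7775 = 7.5020; the interval is -7.7 ± 7.5020 = (-15.20, -0.20).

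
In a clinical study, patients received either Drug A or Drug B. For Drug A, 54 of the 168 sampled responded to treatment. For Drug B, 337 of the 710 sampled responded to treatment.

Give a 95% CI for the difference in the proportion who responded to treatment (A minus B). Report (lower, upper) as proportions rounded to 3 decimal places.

Sample proportions: 54/168 = 0.3214, 337/710 = 0.4746.
Each SE is √(p̂(1−p̂)/n): √(0.3214·0.6786/168) = 0.03603 and √(0.4746·0.5254/710) = 0.01874.
SE(p̂₁ − p̂₂) = √(SE₁² + SE₂²) = √(0.0012981609 + 0.0003511876) = 0.04061, since the two samples are independent.
At 95% confidence z* = 1.960; margin = 1.960 × 0.04061 = 0.07960.
The difference is 0.3214 − 0.4746 = -0.1532, so the interval is -0.1532 ± 0.07960 = (-0.233, -0.074).

(-0.233, -0.074)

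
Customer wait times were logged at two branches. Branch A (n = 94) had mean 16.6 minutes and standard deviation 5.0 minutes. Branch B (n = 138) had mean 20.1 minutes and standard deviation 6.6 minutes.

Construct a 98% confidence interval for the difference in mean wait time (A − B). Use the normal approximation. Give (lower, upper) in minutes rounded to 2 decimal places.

SE₁ = s₁/√n₁ = 5.0/√94 = 0.5157; SE₂ = 6.6/√138 = 0.5618.
Independent samples, unequal variances: SE_diff = √(SE₁² + SE₂²) = √(0.26594649 + 0.31561924) = 0.7626.
z* = 2.326, so margin of error = 2.326 × 0.7626 = 1.7738.
Difference in means = 16.6 − 20.1 = -3.5000.
-3.5000 ± 1.7738 → (-5.27, -1.73).

(-5.27, -1.73)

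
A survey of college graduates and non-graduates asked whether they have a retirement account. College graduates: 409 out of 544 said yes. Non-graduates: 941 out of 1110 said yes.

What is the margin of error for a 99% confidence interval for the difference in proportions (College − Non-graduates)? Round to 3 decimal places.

0.055

p̂₁ = 409/544 = 0.7518 and p̂₂ = 941/1110 = 0.8477.
SE₁ = √(p̂₁(1−p̂₁)/n₁) = √(0.7518·0.2482/544) = 0.01852; SE₂ = √(0.8477·0.1523/1110) = 0.01078.
Independent samples: SE of the difference = √(SE₁² + SE₂²) = √(0.0003429904 + 0.0001162084) = 0.02143.
z* for 99% confidence is 2.576, so the margin of error is 2.576 × 0.02143 = 0.05520.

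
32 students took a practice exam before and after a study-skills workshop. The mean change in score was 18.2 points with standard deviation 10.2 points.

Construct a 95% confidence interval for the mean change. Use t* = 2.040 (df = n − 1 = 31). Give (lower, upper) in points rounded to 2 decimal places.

This is a matched-pairs design, so SE = s_d/√n = 10.2/√32 = 1.8031.
Margin = 2.040 × 1.8031 = 3.6783; the interval is 18.2 ± 3.6783 = (14.52, 21.88).

(14.52, 21.88)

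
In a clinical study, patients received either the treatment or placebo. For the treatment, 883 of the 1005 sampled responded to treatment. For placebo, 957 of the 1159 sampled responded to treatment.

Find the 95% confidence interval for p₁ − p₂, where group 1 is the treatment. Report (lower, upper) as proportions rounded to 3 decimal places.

(0.023, 0.083)

First, p̂₁ = 883/1005 = 0.8786; p̂₂ = 957/1159 = 0.8257.
The two standard errors are √(0.8786×0.1214/1005) = 0.01030 and √(0.8257×0.1743/1159) = 0.01114.
Because the samples are independent, SE_diff = √(0.01030² + 0.01114²) = 0.01517.
Using z* = 1.960 for 95%, ME = 1.960 × 0.01517 = 0.02973.
p̂₁ − p̂₂ = 0.0529; interval 0.0529 ± 0.02973 gives (0.023, 0.083).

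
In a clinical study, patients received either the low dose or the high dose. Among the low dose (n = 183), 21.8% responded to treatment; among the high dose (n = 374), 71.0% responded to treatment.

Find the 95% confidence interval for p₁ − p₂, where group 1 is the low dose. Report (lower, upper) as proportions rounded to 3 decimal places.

Each SE is √(p̂(1−p̂)/n): √(0.2180·0.7820/183) = 0.03052 and √(0.7100·0.2900/374) = 0.02346.
SE(p̂₁ − p̂₂) = √(SE₁² + SE₂²) = √(0.0009314704 + 0.0005503716) = 0.03849, since the two samples are independent.
At 95% confidence z* = 1.960; margin = 1.960 × 0.03849 = 0.07544.
The difference is 0.2180 − 0.7100 = -0.4920, so the interval is -0.4920 ± 0.07544 = (-0.567, -0.417).

(-0.567, -0.417)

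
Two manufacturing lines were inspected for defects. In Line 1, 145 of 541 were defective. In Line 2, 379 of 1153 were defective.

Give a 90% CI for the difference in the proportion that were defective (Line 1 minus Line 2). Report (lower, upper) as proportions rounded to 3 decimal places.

Sample proportions: 145/541 = 0.2680, 379/1153 = 0.3287.
Each SE is √(p̂(1−p̂)/n): √(0.2680·0.7320/541) = 0.01904 and √(0.3287·0.6713/1153) = 0.01383.
SE(p̂₁ − p̂₂) = √(SE₁² + SE₂²) = √(0.0003625216 + 0.0001912689) = 0.02353, since the two samples are independent.
At 90% confidence z* = 1.645; margin = 1.645 × 0.02353 = 0.03871.
The difference is 0.2680 − 0.3287 = -0.0607, so the interval is -0.0607 ± 0.03871 = (-0.099, -0.022).

(-0.099, -0.022)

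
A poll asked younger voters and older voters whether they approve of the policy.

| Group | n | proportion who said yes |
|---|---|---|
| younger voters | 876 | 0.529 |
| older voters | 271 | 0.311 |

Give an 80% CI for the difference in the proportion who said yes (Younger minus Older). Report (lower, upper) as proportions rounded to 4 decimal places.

SE₁ = √(p̂₁(1−p̂₁)/n₁) = √(0.5290·0.4710/876) = 0.01686; SE₂ = √(0.3110·0.6890/271) = 0.02812.
Independent samples: SE of the difference = √(SE₁² + SE₂²) = √(0.0002842596 + 0.0007907344) = 0.03279.
z* for 80% confidence is 1.282, so the margin of error is 1.282 × 0.03279 = 0.04204.
Point estimate p̂₁ − p̂₂ = 0.5290 − 0.3110 = 0.2180.
0.2180 ± 0.04204 → (0.1760, 0.2600).

(0.1760, 0.2600)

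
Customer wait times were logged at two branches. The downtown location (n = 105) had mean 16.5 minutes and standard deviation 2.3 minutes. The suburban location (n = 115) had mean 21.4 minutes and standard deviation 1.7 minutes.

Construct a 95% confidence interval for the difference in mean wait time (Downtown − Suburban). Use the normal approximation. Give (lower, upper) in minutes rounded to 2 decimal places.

Per-group SEs: s₁/√n₁ = 2.3/√105 = 0.2245, s₂/√n₂ = 1.7/√115 = 0.1585.
Unpooled SE of the difference: √(0.05040025 + 0.02512225) = 0.2748.
Margin of error = z* · SE = 1.960 × 0.2748 = 0.5386.
x̄₁ − x̄₂ = 16.5 − 21.4 = -4.9000.
CI: -4.9000 ± 0.5386 = (-5.44, -4.36).

(-5.44, -4.36)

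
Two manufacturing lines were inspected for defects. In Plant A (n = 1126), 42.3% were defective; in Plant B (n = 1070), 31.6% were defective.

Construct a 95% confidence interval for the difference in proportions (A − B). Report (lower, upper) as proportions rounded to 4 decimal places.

(0.0669, 0.1471)

The two standard errors are √(0.4230×0.5770/1126) = 0.01472 and √(0.3160×0.6840/1070) = 0.01421.
Because the samples are independent, SE_diff = √(0.01472² + 0.01421²) = 0.02046.
Using z* = 1.960 for 95%, ME = 1.960 × 0.02046 = 0.04010.
p̂₁ − p̂₂ = 0.1070; interval 0.1070 ± 0.04010 gives (0.0669, 0.1471).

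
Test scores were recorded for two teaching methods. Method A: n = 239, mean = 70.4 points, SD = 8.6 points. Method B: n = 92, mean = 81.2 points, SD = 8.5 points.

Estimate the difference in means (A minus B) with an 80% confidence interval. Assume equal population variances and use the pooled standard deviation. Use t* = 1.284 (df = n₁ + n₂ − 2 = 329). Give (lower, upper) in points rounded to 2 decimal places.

(-12.15, -9.45)

s_p = √[((n₁−1)s₁² + (n₂−1)s₂²)/(n₁+n₂−2)] = √[(238·8.6² + 91·8.5²)/329] = 8.5725.
SE = 8.5725·√(1/239 + 1/92) = 1.0518.
With t* = 1.284, margin = 1.284 × 1.0518 = 1.3505.
x̄₁ − x̄₂ = 70.4 − 81.2 = -10.8000; interval -10.8000 ± 1.3505 = (-12.15, -9.45).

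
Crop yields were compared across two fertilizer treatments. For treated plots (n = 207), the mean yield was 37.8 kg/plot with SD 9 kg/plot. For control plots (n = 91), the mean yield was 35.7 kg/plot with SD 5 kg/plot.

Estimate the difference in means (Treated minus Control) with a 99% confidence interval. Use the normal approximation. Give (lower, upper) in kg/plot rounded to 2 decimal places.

Standard errors of each mean: 9/√207 = 0.6255 and 5/√91 = 0.5241.
SE(x̄₁ − x̄₂) = √(0.6255² + 0.5241²) = 0.8160 for independent samples with unequal variances.
With z* = 2.576, the margin is 2.576 × 0.8160 = 2.1020.
x̄₁ − x̄₂ = 37.8 − 35.7 = 2.1000; the interval is 2.1000 ± 2.1020 = (0.00, 4.20).

(0.00, 4.20)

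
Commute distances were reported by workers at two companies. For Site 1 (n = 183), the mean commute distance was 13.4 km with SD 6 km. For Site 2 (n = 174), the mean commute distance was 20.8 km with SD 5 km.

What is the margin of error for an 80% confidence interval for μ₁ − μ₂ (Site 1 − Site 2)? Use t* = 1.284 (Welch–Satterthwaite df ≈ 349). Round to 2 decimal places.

Per-group SEs: s₁/√n₁ = 6/√183 = 0.4435, s₂/√n₂ = 5/√174 = 0.3790.
Unpooled SE of the difference: √(0.19669225 + 0.143641) = 0.5834.
Margin of error = t* · SE = 1.284 × 0.5834 = 0.7491.

0.75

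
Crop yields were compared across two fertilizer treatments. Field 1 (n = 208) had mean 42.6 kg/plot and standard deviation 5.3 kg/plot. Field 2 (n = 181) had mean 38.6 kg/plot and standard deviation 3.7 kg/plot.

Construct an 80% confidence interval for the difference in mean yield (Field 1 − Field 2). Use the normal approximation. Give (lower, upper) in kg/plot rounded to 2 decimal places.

SE₁ = s₁/√n₁ = 5.3/√208 = 0.3675; SE₂ = 3.7/√181 = 0.2750.
Independent samples, unequal variances: SE_diff = √(SE₁² + SE₂²) = √(0.13505625 + 0.075625) = 0.4590.
z* = 1.282, so margin of error = 1.282 × 0.4590 = 0.5884.
Difference in means = 42.6 − 38.6 = 4.0000.
4.0000 ± 0.5884 → (3.41, 4.59).

(3.41, 4.59)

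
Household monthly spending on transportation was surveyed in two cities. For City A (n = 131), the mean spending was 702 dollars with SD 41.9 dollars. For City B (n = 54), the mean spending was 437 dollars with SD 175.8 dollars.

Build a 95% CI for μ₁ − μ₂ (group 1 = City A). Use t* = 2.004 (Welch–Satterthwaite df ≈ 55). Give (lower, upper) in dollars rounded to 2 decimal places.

(216.50, 313.50)

SE₁ = s₁/√n₁ = 41.9/√131 = 3.6608; SE₂ = 175.8/√54 = 23.9233.
Independent samples, unequal variances: SE_diff = √(SE₁² + SE₂²) = √(13.40145664 + 572.32428289) = 24.2018.
t* = 2.004, so margin of error = 2.004 × 24.2018 = 48.5004.
Difference in means = 702 − 437 = 265.0000.
265.0000 ± 48.5004 → (216.50, 313.50).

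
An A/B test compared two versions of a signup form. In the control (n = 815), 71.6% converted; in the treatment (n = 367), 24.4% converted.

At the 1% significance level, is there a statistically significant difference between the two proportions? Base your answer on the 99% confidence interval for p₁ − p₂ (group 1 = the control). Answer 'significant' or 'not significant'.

significant

SE₁ = √(p̂₁(1−p̂₁)/n₁) = √(0.7160·0.2840/815) = 0.01580; SE₂ = √(0.2440·0.7560/367) = 0.02242.
Independent samples: SE of the difference = √(SE₁² + SE₂²) = √(0.00024964 + 0.0005026564) = 0.02743.
z* for 99% confidence is 2.576, so the margin of error is 2.576 × 0.02743 = 0.07066.
Point estimate p̂₁ − p̂₂ = 0.7160 − 0.2440 = 0.4720.
0.4720 ± 0.07066 → (0.40134, 0.54266).
The interval (0.40134, 0.54266) does not contain 0, so the difference is significant.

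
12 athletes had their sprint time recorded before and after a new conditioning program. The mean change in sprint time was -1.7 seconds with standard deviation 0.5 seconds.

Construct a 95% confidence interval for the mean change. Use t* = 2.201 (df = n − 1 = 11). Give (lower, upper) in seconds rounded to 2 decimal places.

(-2.02, -1.38)

This is a matched-pairs design, so SE = s_d/√n = 0.5/√12 = 0.1443.
Margin = 2.201 × 0.1443 = 0.3176; the interval is -1.7 ± 0.3176 = (-2.02, -1.38).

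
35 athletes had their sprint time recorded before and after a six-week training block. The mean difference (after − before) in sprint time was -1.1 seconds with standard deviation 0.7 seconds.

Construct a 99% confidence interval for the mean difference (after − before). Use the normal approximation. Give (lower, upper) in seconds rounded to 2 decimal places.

Paired design: SE = s_d/√n = 0.7/√35 = 0.1183.
z* = 2.576; margin of error = 2.576 × 0.1183 = 0.3047.
-1.1 ± 0.3047 → (-1.40, -0.80).

(-1.40, -0.80)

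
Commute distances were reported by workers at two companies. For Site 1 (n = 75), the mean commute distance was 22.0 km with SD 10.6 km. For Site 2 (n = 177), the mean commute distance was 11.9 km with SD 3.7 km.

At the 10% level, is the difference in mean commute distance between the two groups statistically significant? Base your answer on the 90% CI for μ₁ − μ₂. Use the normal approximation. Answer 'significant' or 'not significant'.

Standard errors of each mean: 10.6/√75 = 1.2240 and 3.7/√177 = 0.2781.
SE(x̄₁ − x̄₂) = √(1.2240² + 0.2781²) = 1.2552 for independent samples with unequal variances.
With z* = 1.645, the margin is 1.645 × 1.2552 = 2.0648.
x̄₁ − x̄₂ = 22.0 − 11.9 = 10.1000; the interval is 10.1000 ± 2.0648 = (8.0352, 12.1648).
The interval (8.0352, 12.1648) does not contain 0, so the difference is significant.

significant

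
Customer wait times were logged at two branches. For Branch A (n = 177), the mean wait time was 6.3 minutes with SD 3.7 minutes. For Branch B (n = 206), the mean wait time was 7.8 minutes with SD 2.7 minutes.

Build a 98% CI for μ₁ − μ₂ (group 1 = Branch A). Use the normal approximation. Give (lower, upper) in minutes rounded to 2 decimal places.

Per-group SEs: s₁/√n₁ = 3.7/√177 = 0.2781, s₂/√n₂ = 2.7/√206 = 0.1881.
Unpooled SE of the difference: √(0.07733961 + 0.03538161) = 0.3357.
Margin of error = z* · SE = 2.326 × 0.3357 = 0.7808.
x̄₁ − x̄₂ = 6.3 − 7.8 = -1.5000.
CI: -1.5000 ± 0.7808 = (-2.28, -0.72).

(-2.28, -0.72)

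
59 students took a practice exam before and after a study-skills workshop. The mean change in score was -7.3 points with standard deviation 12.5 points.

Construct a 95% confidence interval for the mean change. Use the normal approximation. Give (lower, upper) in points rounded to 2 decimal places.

Paired design: SE = s_d/√n = 12.5/√59 = 1.6274.
z* = 1.960; margin of error = 1.960 × 1.6274 = 3.1897.
-7.3 ± 3.1897 → (-10.49, -4.11).

(-10.49, -4.11)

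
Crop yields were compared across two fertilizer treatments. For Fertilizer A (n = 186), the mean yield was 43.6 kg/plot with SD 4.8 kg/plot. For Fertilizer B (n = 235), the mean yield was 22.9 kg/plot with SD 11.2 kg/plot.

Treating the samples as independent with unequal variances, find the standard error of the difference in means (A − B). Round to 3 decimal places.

0.811

Per-group SEs: s₁/√n₁ = 4.8/√186 = 0.3520, s₂/√n₂ = 11.2/√235 = 0.7306.
Unpooled SE of the difference: √(0.123904 + 0.53377636) = 0.8110.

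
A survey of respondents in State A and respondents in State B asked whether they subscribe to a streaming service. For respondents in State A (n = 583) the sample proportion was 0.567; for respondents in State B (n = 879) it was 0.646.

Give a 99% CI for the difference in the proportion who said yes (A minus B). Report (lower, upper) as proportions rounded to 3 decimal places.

Each SE is √(p̂(1−p̂)/n): √(0.5670·0.4330/583) = 0.02052 and √(0.6460·0.3540/879) = 0.01613.
SE(p̂₁ − p̂₂) = √(SE₁² + SE₂²) = √(0.0004210704 + 0.0002601769) = 0.02610, since the two samples are independent.
At 99% confidence z* = 2.576; margin = 2.576 × 0.02610 = 0.06723.
The difference is 0.5670 − 0.6460 = -0.0790, so the interval is -0.0790 ± 0.06723 = (-0.146, -0.012).

(-0.146, -0.012)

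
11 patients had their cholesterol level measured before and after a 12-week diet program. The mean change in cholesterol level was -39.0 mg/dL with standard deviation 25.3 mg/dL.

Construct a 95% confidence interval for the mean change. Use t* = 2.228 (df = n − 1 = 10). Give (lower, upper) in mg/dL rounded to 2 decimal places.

(-56.00, -22.00)

Paired design: SE = s_d/√n = 25.3/√11 = 7.6282.
t* = 2.228; margin of error = 2.228 × 7.6282 = 16.9956.
-39.0 ± 16.9956 → (-56.00, -22.00).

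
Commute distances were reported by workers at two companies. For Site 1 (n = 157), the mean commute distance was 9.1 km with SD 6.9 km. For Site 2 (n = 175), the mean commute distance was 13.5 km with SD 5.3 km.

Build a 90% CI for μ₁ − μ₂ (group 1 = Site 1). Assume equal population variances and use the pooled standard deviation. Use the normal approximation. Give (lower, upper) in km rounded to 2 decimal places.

s_p = √[((n₁−1)s₁² + (n₂−1)s₂²)/(n₁+n₂−2)] = √[(156·6.9² + 174·5.3²)/330] = 6.1088.
SE = 6.1088·√(1/157 + 1/175) = 0.6715.
With z* = 1.645, margin = 1.645 × 0.6715 = 1.1046.
x̄₁ − x̄₂ = 9.1 − 13.5 = -4.4000; interval -4.4000 ± 1.1046 = (-5.50, -3.30).

(-5.50, -3.30)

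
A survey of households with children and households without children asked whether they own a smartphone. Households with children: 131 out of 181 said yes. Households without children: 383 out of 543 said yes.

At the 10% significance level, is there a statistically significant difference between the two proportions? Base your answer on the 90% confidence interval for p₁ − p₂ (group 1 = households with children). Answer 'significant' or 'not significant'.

Sample proportions: 131/181 = 0.7238, 383/543 = 0.7053.
Each SE is √(p̂(1−p̂)/n): √(0.7238·0.2762/181) = 0.03323 and √(0.7053·0.2947/543) = 0.01956.
SE(p̂₁ − p̂₂) = √(SE₁² + SE₂²) = √(0.0011042329 + 0.0003825936) = 0.03856, since the two samples are independent.
At 90% confidence z* = 1.645; margin = 1.645 × 0.03856 = 0.06343.
The difference is 0.7238 − 0.7053 = 0.0185, so the interval is 0.0185 ± 0.06343 = (-0.04493, 0.08193).
The interval (-0.04493, 0.08193) contains 0, so the difference is not significant.

not significant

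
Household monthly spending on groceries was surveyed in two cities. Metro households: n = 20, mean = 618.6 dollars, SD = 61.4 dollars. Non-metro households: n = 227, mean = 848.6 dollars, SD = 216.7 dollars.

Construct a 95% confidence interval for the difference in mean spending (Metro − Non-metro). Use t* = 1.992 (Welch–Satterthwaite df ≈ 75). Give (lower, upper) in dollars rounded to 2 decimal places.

(-269.61, -190.39)

SE₁ = s₁/√n₁ = 61.4/√20 = 13.7295; SE₂ = 216.7/√227 = 14.3829.
Independent samples, unequal variances: SE_diff = √(SE₁² + SE₂²) = √(188.49917025 + 206.86781241) = 19.8838.
t* = 1.992, so margin of error = 1.992 × 19.8838 = 39.6085.
Difference in means = 618.6 − 848.6 = -230.0000.
-230.0000 ± 39.6085 → (-269.61, -190.39).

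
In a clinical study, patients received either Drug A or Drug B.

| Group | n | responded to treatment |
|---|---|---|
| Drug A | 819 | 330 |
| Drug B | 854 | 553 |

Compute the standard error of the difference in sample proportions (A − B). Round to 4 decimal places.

0.0237

First, p̂₁ = 330/819 = 0.4029; p̂₂ = 553/854 = 0.6475.
The two standard errors are √(0.4029×0.5971/819) = 0.01714 and √(0.6475×0.3525/854) = 0.01635.
Because the samples are independent, SE_diff = √(0.01714² + 0.01635²) = 0.02369.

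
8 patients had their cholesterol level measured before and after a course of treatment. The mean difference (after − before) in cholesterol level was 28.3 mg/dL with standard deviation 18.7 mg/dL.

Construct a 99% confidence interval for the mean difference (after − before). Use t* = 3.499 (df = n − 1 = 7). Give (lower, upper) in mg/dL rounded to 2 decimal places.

(5.17, 51.43)

Paired design: SE = s_d/√n = 18.7/√8 = 6.6114.
t* = 3.499; margin of error = 3.499 × 6.6114 = 23.1333.
28.3 ± 23.1333 → (5.17, 51.43).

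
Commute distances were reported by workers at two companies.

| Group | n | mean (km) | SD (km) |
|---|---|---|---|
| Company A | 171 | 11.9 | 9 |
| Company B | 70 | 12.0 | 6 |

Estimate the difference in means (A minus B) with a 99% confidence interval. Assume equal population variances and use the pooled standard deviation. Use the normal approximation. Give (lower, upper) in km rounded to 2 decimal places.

(-3.11, 2.91)

Pooled variance s_p² = [170·9² + 69·6²] / (171+70−2) = 68.0084, so s_p = 8.2467.
SE_diff = s_p·√(1/n₁ + 1/n₂) = 8.2467·√(1/171 + 1/70) = 1.1702.
z* = 2.576; margin = 2.576 × 1.1702 = 3.0144.
Difference = 11.9 − 12.0 = -0.1000.
-0.1000 ± 3.0144 → (-3.11, 2.91).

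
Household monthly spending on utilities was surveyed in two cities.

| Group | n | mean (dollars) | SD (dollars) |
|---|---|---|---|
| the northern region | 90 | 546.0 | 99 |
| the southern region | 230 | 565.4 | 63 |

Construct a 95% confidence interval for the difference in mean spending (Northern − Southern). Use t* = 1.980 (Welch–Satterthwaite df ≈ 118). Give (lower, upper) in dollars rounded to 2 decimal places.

(-41.64, 2.84)

Standard errors of each mean: 99/√90 = 10.4355 and 63/√230 = 4.1541.
SE(x̄₁ − x̄₂) = √(10.4355² + 4.1541²) = 11.2319 for independent samples with unequal variances.
With t* = 1.980, the margin is 1.980 × 11.2319 = 22.2392.
x̄₁ − x̄₂ = 546.0 − 565.4 = -19.4000; the interval is -19.4000 ± 22.2392 = (-41.64, 2.84).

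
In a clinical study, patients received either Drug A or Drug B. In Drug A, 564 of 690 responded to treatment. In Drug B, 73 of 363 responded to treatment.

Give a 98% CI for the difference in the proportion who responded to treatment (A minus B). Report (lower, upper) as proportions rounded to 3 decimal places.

(0.557, 0.676)

First, p̂₁ = 564/690 = 0.8174; p̂₂ = 73/363 = 0.2011.
The two standard errors are √(0.8174×0.1826/690) = 0.01471 and √(0.2011×0.7989/363) = 0.02104.
Because the samples are independent, SE_diff = √(0.01471² + 0.02104²) = 0.02567.
Using z* = 2.326 for 98%, ME = 2.326 × 0.02567 = 0.05971.
p̂₁ − p̂₂ = 0.6163; interval 0.6163 ± 0.05971 gives (0.557, 0.676).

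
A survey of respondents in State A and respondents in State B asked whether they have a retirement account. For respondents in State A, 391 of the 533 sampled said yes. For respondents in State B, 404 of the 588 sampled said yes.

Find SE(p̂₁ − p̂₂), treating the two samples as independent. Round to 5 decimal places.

p̂₁ = 391/533 = 0.7336 and p̂₂ = 404/588 = 0.6871.
SE₁ = √(p̂₁(1−p̂₁)/n₁) = √(0.7336·0.2664/533) = 0.01915; SE₂ = √(0.6871·0.3129/588) = 0.01912.
Independent samples: SE of the difference = √(SE₁² + SE₂²) = √(0.0003667225 + 0.0003655744) = 0.02706.

0.02706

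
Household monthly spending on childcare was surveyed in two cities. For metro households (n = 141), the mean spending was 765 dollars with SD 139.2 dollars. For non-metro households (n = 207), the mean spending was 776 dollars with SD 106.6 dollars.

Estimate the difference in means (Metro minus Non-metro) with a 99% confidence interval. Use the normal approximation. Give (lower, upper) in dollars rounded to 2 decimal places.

(-46.72, 24.72)

Standard errors of each mean: 139.2/√141 = 11.7228 and 106.6/√207 = 7.4092.
SE(x̄₁ − x̄₂) = √(11.7228² + 7.4092²) = 13.8680 for independent samples with unequal variances.
With z* = 2.576, the margin is 2.576 × 13.8680 = 35.7240.
x̄₁ − x̄₂ = 765 − 776 = -11.0000; the interval is -11.0000 ± 35.7240 = (-46.72, 24.72).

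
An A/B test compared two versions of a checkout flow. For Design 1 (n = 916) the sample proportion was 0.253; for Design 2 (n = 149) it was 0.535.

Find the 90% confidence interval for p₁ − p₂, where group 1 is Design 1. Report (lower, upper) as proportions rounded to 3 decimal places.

(-0.353, -0.211)

The two standard errors are √(0.2530×0.7470/916) = 0.01436 and √(0.5350×0.4650/149) = 0.04086.
Because the samples are independent, SE_diff = √(0.01436² + 0.04086²) = 0.04331.
Using z* = 1.645 for 90%, ME = 1.645 × 0.04331 = 0.07124.
p̂₁ − p̂₂ = -0.2820; interval -0.2820 ± 0.07124 gives (-0.353, -0.211).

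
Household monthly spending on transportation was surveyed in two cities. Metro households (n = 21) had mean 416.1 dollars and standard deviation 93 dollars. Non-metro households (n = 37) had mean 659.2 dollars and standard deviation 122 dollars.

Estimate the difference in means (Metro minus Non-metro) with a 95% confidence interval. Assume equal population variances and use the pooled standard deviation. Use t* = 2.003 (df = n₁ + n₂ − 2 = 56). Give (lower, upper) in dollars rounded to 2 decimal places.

(-304.67, -181.53)

s_p = √[((n₁−1)s₁² + (n₂−1)s₂²)/(n₁+n₂−2)] = √[(20·93² + 36·122²)/56] = 112.5043.
SE = 112.5043·√(1/21 + 1/37) = 30.7378.
With t* = 2.003, margin = 2.003 × 30.7378 = 61.5678.
x̄₁ − x̄₂ = 416.1 − 659.2 = -243.1000; interval -243.1000 ± 61.5678 = (-304.67, -181.53).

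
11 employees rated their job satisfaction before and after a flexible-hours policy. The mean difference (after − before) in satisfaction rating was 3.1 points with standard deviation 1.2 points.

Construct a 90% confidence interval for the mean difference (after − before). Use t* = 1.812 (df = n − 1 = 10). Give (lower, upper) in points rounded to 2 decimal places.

(2.44, 3.76)

This is a matched-pairs design, so SE = s_d/√n = 1.2/√11 = 0.3618.
Margin = 1.812 × 0.3618 = 0.6556; the interval is 3.1 ± 0.6556 = (2.44, 3.76).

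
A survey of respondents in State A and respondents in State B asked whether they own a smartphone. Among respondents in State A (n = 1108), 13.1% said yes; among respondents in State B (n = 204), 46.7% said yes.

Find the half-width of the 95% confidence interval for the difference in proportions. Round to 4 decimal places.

The two standard errors are √(0.1310×0.8690/1108) = 0.01014 and √(0.4670×0.5330/204) = 0.03493.
Because the samples are independent, SE_diff = √(0.01014² + 0.03493²) = 0.03637.
Using z* = 1.960 for 95%, ME = 1.960 × 0.03637 = 0.07129.

0.0713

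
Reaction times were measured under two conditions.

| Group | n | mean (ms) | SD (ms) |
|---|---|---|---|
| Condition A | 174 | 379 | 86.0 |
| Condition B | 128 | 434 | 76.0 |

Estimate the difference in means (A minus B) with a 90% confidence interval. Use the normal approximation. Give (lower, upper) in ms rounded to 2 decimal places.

(-70.40, -39.60)

Standard errors of each mean: 86.0/√174 = 6.5196 and 76.0/√128 = 6.7175.
SE(x̄₁ − x̄₂) = √(6.5196² + 6.7175²) = 9.3611 for independent samples with unequal variances.
With z* = 1.645, the margin is 1.645 × 9.3611 = 15.3990.
x̄₁ − x̄₂ = 379 − 434 = -55.0000; the interval is -55.0000 ± 15.3990 = (-70.40, -39.60).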